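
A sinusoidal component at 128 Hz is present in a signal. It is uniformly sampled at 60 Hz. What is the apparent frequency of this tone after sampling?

8 Hz

128 Hz mod fs = 8 Hz.
8 Hz ≤ fs/2 = 30 Hz, appears at 8 Hz.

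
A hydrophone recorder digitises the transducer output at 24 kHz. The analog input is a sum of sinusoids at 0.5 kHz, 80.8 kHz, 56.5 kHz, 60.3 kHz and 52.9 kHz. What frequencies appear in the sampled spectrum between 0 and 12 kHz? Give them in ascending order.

0.5 kHz, 4.9 kHz, 8.5 kHz, 8.8 kHz, 11.7 kHz

fs/2 = 12 kHz.
0.5 kHz ≤ fs/2 = 12 kHz, passes unchanged.
80.8 kHz mod fs = 8.8 kHz.
8.8 kHz ≤ fs/2 = 12 kHz, appears at 8.8 kHz.
56.5 kHz mod fs = 8.5 kHz.
8.5 kHz ≤ fs/2 = 12 kHz, appears at 8.5 kHz.
60.3 kHz mod fs = 12.3 kHz.
12.3 kHz > fs/2 = 12 kHz, folds to fs − 12.3 kHz = 11.7 kHz.
52.9 kHz mod fs = 4.9 kHz.
4.9 kHz ≤ fs/2 = 12 kHz, appears at 4.9 kHz.
Distinct values: {0.5 kHz, 4.9 kHz, 8.5 kHz, 8.8 kHz, 11.7 kHz}.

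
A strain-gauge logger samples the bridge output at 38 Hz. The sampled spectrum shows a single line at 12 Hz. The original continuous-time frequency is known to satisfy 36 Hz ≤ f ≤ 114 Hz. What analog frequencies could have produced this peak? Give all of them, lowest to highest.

50 Hz, 64 Hz, 88 Hz, 102 Hz

Frequencies that alias to 12 Hz are k·fs ± 12 Hz for integer k ≥ 0.
k=0: 12 Hz.
k=1: 26 Hz, 50 Hz.
k=2: 64 Hz, 88 Hz.
k=3: 102 Hz, 126 Hz.
k=4: 140 Hz, 164 Hz.
Within [36 Hz, 114 Hz]: 50 Hz, 64 Hz, 88 Hz, 102 Hz.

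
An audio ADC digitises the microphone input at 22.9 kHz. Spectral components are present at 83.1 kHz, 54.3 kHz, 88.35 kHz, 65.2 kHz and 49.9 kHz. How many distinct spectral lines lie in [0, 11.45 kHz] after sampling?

4

fs/2 = 11.45 kHz.
83.1 kHz mod fs = 14.4 kHz.
14.4 kHz > fs/2 = 11.45 kHz, folds to fs − 14.4 kHz = 8.5 kHz.
54.3 kHz mod fs = 8.5 kHz.
8.5 kHz ≤ fs/2 = 11.45 kHz, appears at 8.5 kHz.
88.35 kHz mod fs = 19.65 kHz.
19.65 kHz > fs/2 = 11.45 kHz, folds to fs − 19.65 kHz = 3.25 kHz.
65.2 kHz mod fs = 19.4 kHz.
19.4 kHz > fs/2 = 11.45 kHz, folds to fs − 19.4 kHz = 3.5 kHz.
49.9 kHz mod fs = 4.1 kHz.
4.1 kHz ≤ fs/2 = 11.45 kHz, appears at 4.1 kHz.
Distinct values: {3.25 kHz, 3.5 kHz, 4.1 kHz, 8.5 kHz} → 4.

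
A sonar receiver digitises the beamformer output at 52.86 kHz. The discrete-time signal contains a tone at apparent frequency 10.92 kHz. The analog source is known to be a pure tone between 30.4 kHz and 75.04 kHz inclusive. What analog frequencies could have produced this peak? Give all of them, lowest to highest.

41.94 kHz, 63.78 kHz

Frequencies that alias to 10.92 kHz are k·fs ± 10.92 kHz for integer k ≥ 0.
k=0: 10.92 kHz.
k=1: 41.94 kHz, 63.78 kHz.
k=2: 94.8 kHz, 116.64 kHz.
Within [30.4 kHz, 75.04 kHz]: 41.94 kHz, 63.78 kHz.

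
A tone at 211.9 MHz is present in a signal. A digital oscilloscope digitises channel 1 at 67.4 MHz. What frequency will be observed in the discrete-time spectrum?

9.7 MHz

211.9 MHz mod fs = 9.7 MHz.
9.7 MHz ≤ fs/2 = 33.7 MHz, appears at 9.7 MHz.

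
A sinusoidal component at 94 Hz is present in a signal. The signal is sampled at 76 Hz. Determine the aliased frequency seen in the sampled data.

94 Hz mod fs = 18 Hz.
18 Hz ≤ fs/2 = 38 Hz, appears at 18 Hz.

18 Hz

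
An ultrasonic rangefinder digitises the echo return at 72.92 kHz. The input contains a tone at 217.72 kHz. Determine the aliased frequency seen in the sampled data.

1.04 kHz

217.72 kHz mod fs = 71.88 kHz.
71.88 kHz > fs/2 = 36.46 kHz, folds to fs − 71.88 kHz = 1.04 kHz.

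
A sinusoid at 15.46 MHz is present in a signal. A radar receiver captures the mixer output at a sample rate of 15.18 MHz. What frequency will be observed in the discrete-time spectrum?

15.46 MHz mod fs = 0.28 MHz.
0.28 MHz ≤ fs/2 = 7.59 MHz, appears at 0.28 MHz.

0.28 MHz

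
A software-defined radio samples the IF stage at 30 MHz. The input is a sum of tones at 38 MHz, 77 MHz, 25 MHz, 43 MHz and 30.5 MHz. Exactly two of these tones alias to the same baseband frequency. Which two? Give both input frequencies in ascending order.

43 MHz, 77 MHz

fs/2 = 15 MHz.
38 MHz mod fs = 8 MHz.
8 MHz ≤ fs/2 = 15 MHz, appears at 8 MHz.
77 MHz mod fs = 17 MHz.
17 MHz > fs/2 = 15 MHz, folds to fs − 17 MHz = 13 MHz.
25 MHz > fs/2 = 15 MHz, folds to fs − 25 MHz = 5 MHz.
43 MHz mod fs = 13 MHz.
13 MHz ≤ fs/2 = 15 MHz, appears at 13 MHz.
30.5 MHz mod fs = 0.5 MHz.
0.5 MHz ≤ fs/2 = 15 MHz, appears at 0.5 MHz.
43 MHz and 77 MHz both map to 13 MHz.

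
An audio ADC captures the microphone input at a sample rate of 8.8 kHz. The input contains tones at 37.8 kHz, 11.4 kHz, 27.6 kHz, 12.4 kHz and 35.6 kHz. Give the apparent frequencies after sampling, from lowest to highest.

fs/2 = 4.4 kHz.
37.8 kHz mod fs = 2.6 kHz.
2.6 kHz ≤ fs/2 = 4.4 kHz, appears at 2.6 kHz.
11.4 kHz mod fs = 2.6 kHz.
2.6 kHz ≤ fs/2 = 4.4 kHz, appears at 2.6 kHz.
27.6 kHz mod fs = 1.2 kHz.
1.2 kHz ≤ fs/2 = 4.4 kHz, appears at 1.2 kHz.
12.4 kHz mod fs = 3.6 kHz.
3.6 kHz ≤ fs/2 = 4.4 kHz, appears at 3.6 kHz.
35.6 kHz mod fs = 0.4 kHz.
0.4 kHz ≤ fs/2 = 4.4 kHz, appears at 0.4 kHz.
Distinct values: {0.4 kHz, 1.2 kHz, 2.6 kHz, 3.6 kHz}.

0.4 kHz, 1.2 kHz, 2.6 kHz, 3.6 kHz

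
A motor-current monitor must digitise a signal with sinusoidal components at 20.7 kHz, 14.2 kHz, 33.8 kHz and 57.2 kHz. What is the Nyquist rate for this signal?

114.4 kHz

Highest-frequency component: 57.2 kHz.
Nyquist rate = 2 × 57.2 kHz = 114.4 kHz.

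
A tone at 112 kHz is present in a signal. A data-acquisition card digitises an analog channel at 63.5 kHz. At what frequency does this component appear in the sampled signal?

15 kHz

112 kHz mod fs = 48.5 kHz.
48.5 kHz > fs/2 = 31.75 kHz, folds to fs − 48.5 kHz = 15 kHz.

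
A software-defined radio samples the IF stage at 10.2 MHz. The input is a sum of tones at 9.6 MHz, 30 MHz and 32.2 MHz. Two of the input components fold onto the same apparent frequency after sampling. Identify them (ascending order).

9.6 MHz, 30 MHz

fs/2 = 5.1 MHz.
9.6 MHz > fs/2 = 5.1 MHz, folds to fs − 9.6 MHz = 0.6 MHz.
30 MHz mod fs = 9.6 MHz.
9.6 MHz > fs/2 = 5.1 MHz, folds to fs − 9.6 MHz = 0.6 MHz.
32.2 MHz mod fs = 1.6 MHz.
1.6 MHz ≤ fs/2 = 5.1 MHz, appears at 1.6 MHz.
9.6 MHz and 30 MHz both map to 0.6 MHz.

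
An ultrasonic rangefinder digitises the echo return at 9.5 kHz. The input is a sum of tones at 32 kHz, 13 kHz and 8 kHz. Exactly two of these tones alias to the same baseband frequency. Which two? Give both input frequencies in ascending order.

fs/2 = 4.75 kHz.
32 kHz mod fs = 3.5 kHz.
3.5 kHz ≤ fs/2 = 4.75 kHz, appears at 3.5 kHz.
13 kHz mod fs = 3.5 kHz.
3.5 kHz ≤ fs/2 = 4.75 kHz, appears at 3.5 kHz.
8 kHz > fs/2 = 4.75 kHz, folds to fs − 8 kHz = 1.5 kHz.
13 kHz and 32 kHz both map to 3.5 kHz.

13 kHz, 32 kHz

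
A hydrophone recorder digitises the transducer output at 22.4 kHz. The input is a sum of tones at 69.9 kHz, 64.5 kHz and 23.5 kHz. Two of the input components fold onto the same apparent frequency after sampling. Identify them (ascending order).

64.5 kHz, 69.9 kHz

fs/2 = 11.2 kHz.
69.9 kHz mod fs = 2.7 kHz.
2.7 kHz ≤ fs/2 = 11.2 kHz, appears at 2.7 kHz.
64.5 kHz mod fs = 19.7 kHz.
19.7 kHz > fs/2 = 11.2 kHz, folds to fs − 19.7 kHz = 2.7 kHz.
23.5 kHz mod fs = 1.1 kHz.
1.1 kHz ≤ fs/2 = 11.2 kHz, appears at 1.1 kHz.
64.5 kHz and 69.9 kHz both map to 2.7 kHz.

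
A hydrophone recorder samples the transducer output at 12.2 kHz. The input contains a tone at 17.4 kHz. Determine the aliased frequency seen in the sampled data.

17.4 kHz mod fs = 5.2 kHz.
5.2 kHz ≤ fs/2 = 6.1 kHz, appears at 5.2 kHz.

5.2 kHz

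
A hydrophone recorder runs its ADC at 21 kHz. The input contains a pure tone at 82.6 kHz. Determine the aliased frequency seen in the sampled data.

1.4 kHz

82.6 kHz mod fs = 19.6 kHz.
19.6 kHz > fs/2 = 10.5 kHz, folds to fs − 19.6 kHz = 1.4 kHz.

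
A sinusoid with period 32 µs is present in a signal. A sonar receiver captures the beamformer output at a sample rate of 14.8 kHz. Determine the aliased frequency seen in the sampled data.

1.65 kHz

T = 32 µs → f = 1/T = 31.25 kHz.
31.25 kHz mod fs = 1.65 kHz.
1.65 kHz ≤ fs/2 = 7.4 kHz, appears at 1.65 kHz.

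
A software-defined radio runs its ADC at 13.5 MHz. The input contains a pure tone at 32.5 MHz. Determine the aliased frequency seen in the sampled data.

5.5 MHz

32.5 MHz mod fs = 5.5 MHz.
5.5 MHz ≤ fs/2 = 6.75 MHz, appears at 5.5 MHz.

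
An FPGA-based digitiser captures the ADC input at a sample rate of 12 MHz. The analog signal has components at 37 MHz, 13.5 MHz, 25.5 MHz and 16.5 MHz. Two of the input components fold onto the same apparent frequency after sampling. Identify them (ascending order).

fs/2 = 6 MHz.
37 MHz mod fs = 1 MHz.
1 MHz ≤ fs/2 = 6 MHz, appears at 1 MHz.
13.5 MHz mod fs = 1.5 MHz.
1.5 MHz ≤ fs/2 = 6 MHz, appears at 1.5 MHz.
25.5 MHz mod fs = 1.5 MHz.
1.5 MHz ≤ fs/2 = 6 MHz, appears at 1.5 MHz.
16.5 MHz mod fs = 4.5 MHz.
4.5 MHz ≤ fs/2 = 6 MHz, appears at 4.5 MHz.
13.5 MHz and 25.5 MHz both map to 1.5 MHz.

13.5 MHz, 25.5 MHz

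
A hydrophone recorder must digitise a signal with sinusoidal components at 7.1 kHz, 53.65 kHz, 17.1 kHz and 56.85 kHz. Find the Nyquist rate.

Highest-frequency component: 56.85 kHz.
Nyquist rate = 2 × 56.85 kHz = 113.7 kHz.

113.7 kHz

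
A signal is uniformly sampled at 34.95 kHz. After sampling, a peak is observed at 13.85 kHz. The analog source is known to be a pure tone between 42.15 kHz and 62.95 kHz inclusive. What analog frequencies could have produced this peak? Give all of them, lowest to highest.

Frequencies that alias to 13.85 kHz are k·fs ± 13.85 kHz for integer k ≥ 0.
k=0: 13.85 kHz.
k=1: 21.1 kHz, 48.8 kHz.
k=2: 56.05 kHz, 83.75 kHz.
k=3: 91 kHz, 118.7 kHz.
Within [42.15 kHz, 62.95 kHz]: 48.8 kHz, 56.05 kHz.

48.8 kHz, 56.05 kHz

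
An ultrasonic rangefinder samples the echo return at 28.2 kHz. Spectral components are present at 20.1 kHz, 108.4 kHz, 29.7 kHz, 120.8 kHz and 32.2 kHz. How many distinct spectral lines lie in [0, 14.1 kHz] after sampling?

fs/2 = 14.1 kHz.
20.1 kHz > fs/2 = 14.1 kHz, folds to fs − 20.1 kHz = 8.1 kHz.
108.4 kHz mod fs = 23.8 kHz.
23.8 kHz > fs/2 = 14.1 kHz, folds to fs − 23.8 kHz = 4.4 kHz.
29.7 kHz mod fs = 1.5 kHz.
1.5 kHz ≤ fs/2 = 14.1 kHz, appears at 1.5 kHz.
120.8 kHz mod fs = 8 kHz.
8 kHz ≤ fs/2 = 14.1 kHz, appears at 8 kHz.
32.2 kHz mod fs = 4 kHz.
4 kHz ≤ fs/2 = 14.1 kHz, appears at 4 kHz.
Distinct values: {1.5 kHz, 4 kHz, 4.4 kHz, 8 kHz, 8.1 kHz} → 5.

5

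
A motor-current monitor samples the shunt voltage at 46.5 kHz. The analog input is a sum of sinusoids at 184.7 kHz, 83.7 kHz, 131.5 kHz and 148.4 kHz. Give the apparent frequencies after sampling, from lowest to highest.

fs/2 = 23.25 kHz.
184.7 kHz mod fs = 45.2 kHz.
45.2 kHz > fs/2 = 23.25 kHz, folds to fs − 45.2 kHz = 1.3 kHz.
83.7 kHz mod fs = 37.2 kHz.
37.2 kHz > fs/2 = 23.25 kHz, folds to fs − 37.2 kHz = 9.3 kHz.
131.5 kHz mod fs = 38.5 kHz.
38.5 kHz > fs/2 = 23.25 kHz, folds to fs − 38.5 kHz = 8 kHz.
148.4 kHz mod fs = 8.9 kHz.
8.9 kHz ≤ fs/2 = 23.25 kHz, appears at 8.9 kHz.
Distinct values: {1.3 kHz, 8 kHz, 8.9 kHz, 9.3 kHz}.

1.3 kHz, 8 kHz, 8.9 kHz, 9.3 kHz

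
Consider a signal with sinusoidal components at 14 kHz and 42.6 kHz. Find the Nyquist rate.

Highest-frequency component: 42.6 kHz.
Nyquist rate = 2 × 42.6 kHz = 85.2 kHz.

85.2 kHz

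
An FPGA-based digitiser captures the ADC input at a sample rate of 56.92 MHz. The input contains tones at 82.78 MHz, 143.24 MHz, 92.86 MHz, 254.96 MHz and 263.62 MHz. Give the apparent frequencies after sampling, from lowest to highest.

20.98 MHz, 25.86 MHz, 27.28 MHz, 27.52 MHz

fs/2 = 28.46 MHz.
82.78 MHz mod fs = 25.86 MHz.
25.86 MHz ≤ fs/2 = 28.46 MHz, appears at 25.86 MHz.
143.24 MHz mod fs = 29.4 MHz.
29.4 MHz > fs/2 = 28.46 MHz, folds to fs − 29.4 MHz = 27.52 MHz.
92.86 MHz mod fs = 35.94 MHz.
35.94 MHz > fs/2 = 28.46 MHz, folds to fs − 35.94 MHz = 20.98 MHz.
254.96 MHz mod fs = 27.28 MHz.
27.28 MHz ≤ fs/2 = 28.46 MHz, appears at 27.28 MHz.
263.62 MHz mod fs = 35.94 MHz.
35.94 MHz > fs/2 = 28.46 MHz, folds to fs − 35.94 MHz = 20.98 MHz.
Distinct values: {20.98 MHz, 25.86 MHz, 27.28 MHz, 27.52 MHz}.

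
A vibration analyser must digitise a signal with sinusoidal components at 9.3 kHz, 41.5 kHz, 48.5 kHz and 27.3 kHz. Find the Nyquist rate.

Highest-frequency component: 48.5 kHz.
Nyquist rate = 2 × 48.5 kHz = 97 kHz.

97 kHz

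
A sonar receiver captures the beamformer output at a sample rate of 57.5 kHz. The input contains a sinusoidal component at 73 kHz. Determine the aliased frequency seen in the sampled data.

15.5 kHz

73 kHz mod fs = 15.5 kHz.
15.5 kHz ≤ fs/2 = 28.75 kHz, appears at 15.5 kHz.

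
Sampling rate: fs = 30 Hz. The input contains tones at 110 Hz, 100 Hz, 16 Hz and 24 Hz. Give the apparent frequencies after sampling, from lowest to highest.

fs/2 = 15 Hz.
110 Hz mod fs = 20 Hz.
20 Hz > fs/2 = 15 Hz, folds to fs − 20 Hz = 10 Hz.
100 Hz mod fs = 10 Hz.
10 Hz ≤ fs/2 = 15 Hz, appears at 10 Hz.
16 Hz > fs/2 = 15 Hz, folds to fs − 16 Hz = 14 Hz.
24 Hz > fs/2 = 15 Hz, folds to fs − 24 Hz = 6 Hz.
Distinct values: {6 Hz, 10 Hz, 14 Hz}.

6 Hz, 10 Hz, 14 Hz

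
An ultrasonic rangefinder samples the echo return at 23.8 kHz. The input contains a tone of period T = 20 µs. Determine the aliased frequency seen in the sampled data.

2.4 kHz

T = 20 µs → f = 1/T = 50 kHz.
50 kHz mod fs = 2.4 kHz.
2.4 kHz ≤ fs/2 = 11.9 kHz, appears at 2.4 kHz.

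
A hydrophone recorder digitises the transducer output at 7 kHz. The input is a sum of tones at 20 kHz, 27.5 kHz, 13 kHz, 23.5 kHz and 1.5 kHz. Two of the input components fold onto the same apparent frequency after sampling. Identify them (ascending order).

13 kHz, 20 kHz

fs/2 = 3.5 kHz.
20 kHz mod fs = 6 kHz.
6 kHz > fs/2 = 3.5 kHz, folds to fs − 6 kHz = 1 kHz.
27.5 kHz mod fs = 6.5 kHz.
6.5 kHz > fs/2 = 3.5 kHz, folds to fs − 6.5 kHz = 0.5 kHz.
13 kHz mod fs = 6 kHz.
6 kHz > fs/2 = 3.5 kHz, folds to fs − 6 kHz = 1 kHz.
23.5 kHz mod fs = 2.5 kHz.
2.5 kHz ≤ fs/2 = 3.5 kHz, appears at 2.5 kHz.
1.5 kHz ≤ fs/2 = 3.5 kHz, passes unchanged.
13 kHz and 20 kHz both map to 1 kHz.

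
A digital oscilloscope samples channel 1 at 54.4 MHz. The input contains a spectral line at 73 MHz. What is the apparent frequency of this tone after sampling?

18.6 MHz

73 MHz mod fs = 18.6 MHz.
18.6 MHz ≤ fs/2 = 27.2 MHz, appears at 18.6 MHz.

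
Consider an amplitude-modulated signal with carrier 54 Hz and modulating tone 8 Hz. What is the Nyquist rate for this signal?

124 Hz

AM sidebands sit at fc ± fm = 46 Hz and 62 Hz.
Highest-frequency component: 62 Hz.
Nyquist rate = 2 × 62 Hz = 124 Hz.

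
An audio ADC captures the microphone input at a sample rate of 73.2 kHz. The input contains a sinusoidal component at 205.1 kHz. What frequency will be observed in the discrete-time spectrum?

14.5 kHz

205.1 kHz mod fs = 58.7 kHz.
58.7 kHz > fs/2 = 36.6 kHz, folds to fs − 58.7 kHz = 14.5 kHz.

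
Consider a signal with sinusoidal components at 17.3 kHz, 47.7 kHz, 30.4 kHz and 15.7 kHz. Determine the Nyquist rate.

95.4 kHz

Highest-frequency component: 47.7 kHz.
Nyquist rate = 2 × 47.7 kHz = 95.4 kHz.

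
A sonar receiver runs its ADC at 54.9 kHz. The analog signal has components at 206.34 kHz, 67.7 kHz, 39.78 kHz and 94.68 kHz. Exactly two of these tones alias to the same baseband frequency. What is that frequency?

fs/2 = 27.45 kHz.
206.34 kHz mod fs = 41.64 kHz.
41.64 kHz > fs/2 = 27.45 kHz, folds to fs − 41.64 kHz = 13.26 kHz.
67.7 kHz mod fs = 12.8 kHz.
12.8 kHz ≤ fs/2 = 27.45 kHz, appears at 12.8 kHz.
39.78 kHz > fs/2 = 27.45 kHz, folds to fs − 39.78 kHz = 15.12 kHz.
94.68 kHz mod fs = 39.78 kHz.
39.78 kHz > fs/2 = 27.45 kHz, folds to fs − 39.78 kHz = 15.12 kHz.
39.78 kHz and 94.68 kHz both map to 15.12 kHz.

15.12 kHz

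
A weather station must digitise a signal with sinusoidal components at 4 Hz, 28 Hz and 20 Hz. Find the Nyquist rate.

Highest-frequency component: 28 Hz.
Nyquist rate = 2 × 28 Hz = 56 Hz.

56 Hz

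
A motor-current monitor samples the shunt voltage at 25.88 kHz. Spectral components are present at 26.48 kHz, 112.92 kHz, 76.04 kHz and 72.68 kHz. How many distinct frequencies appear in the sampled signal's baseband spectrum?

fs/2 = 12.94 kHz.
26.48 kHz mod fs = 0.6 kHz.
0.6 kHz ≤ fs/2 = 12.94 kHz, appears at 0.6 kHz.
112.92 kHz mod fs = 9.4 kHz.
9.4 kHz ≤ fs/2 = 12.94 kHz, appears at 9.4 kHz.
76.04 kHz mod fs = 24.28 kHz.
24.28 kHz > fs/2 = 12.94 kHz, folds to fs − 24.28 kHz = 1.6 kHz.
72.68 kHz mod fs = 20.92 kHz.
20.92 kHz > fs/2 = 12.94 kHz, folds to fs − 20.92 kHz = 4.96 kHz.
Distinct values: {0.6 kHz, 1.6 kHz, 4.96 kHz, 9.4 kHz} → 4.

4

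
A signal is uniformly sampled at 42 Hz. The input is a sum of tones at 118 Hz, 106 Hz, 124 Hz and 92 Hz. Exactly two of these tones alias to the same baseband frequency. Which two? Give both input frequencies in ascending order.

92 Hz, 118 Hz

fs/2 = 21 Hz.
118 Hz mod fs = 34 Hz.
34 Hz > fs/2 = 21 Hz, folds to fs − 34 Hz = 8 Hz.
106 Hz mod fs = 22 Hz.
22 Hz > fs/2 = 21 Hz, folds to fs − 22 Hz = 20 Hz.
124 Hz mod fs = 40 Hz.
40 Hz > fs/2 = 21 Hz, folds to fs − 40 Hz = 2 Hz.
92 Hz mod fs = 8 Hz.
8 Hz ≤ fs/2 = 21 Hz, appears at 8 Hz.
92 Hz and 118 Hz both map to 8 Hz.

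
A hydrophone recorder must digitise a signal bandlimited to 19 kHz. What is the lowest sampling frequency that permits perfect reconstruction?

38 kHz

Nyquist rate = 2 × 19 kHz = 38 kHz.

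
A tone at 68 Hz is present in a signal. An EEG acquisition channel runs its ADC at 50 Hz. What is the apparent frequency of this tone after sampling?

18 Hz

68 Hz mod fs = 18 Hz.
18 Hz ≤ fs/2 = 25 Hz, appears at 18 Hz.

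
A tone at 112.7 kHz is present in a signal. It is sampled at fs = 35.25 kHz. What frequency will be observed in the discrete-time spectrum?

112.7 kHz mod fs = 6.95 kHz.
6.95 kHz ≤ fs/2 = 17.625 kHz, appears at 6.95 kHz.

6.95 kHz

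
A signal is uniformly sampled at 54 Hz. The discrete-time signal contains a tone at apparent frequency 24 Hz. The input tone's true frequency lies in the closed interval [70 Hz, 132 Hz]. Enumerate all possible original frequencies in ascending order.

78 Hz, 84 Hz, 132 Hz

Frequencies that alias to 24 Hz are k·fs ± 24 Hz for integer k ≥ 0.
k=0: 24 Hz.
k=1: 30 Hz, 78 Hz.
k=2: 84 Hz, 132 Hz.
k=3: 138 Hz, 186 Hz.
Within [70 Hz, 132 Hz]: 78 Hz, 84 Hz, 132 Hz.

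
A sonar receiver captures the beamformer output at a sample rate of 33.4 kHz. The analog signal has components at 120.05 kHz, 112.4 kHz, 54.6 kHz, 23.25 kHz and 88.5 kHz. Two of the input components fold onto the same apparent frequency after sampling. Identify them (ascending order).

54.6 kHz, 112.4 kHz

fs/2 = 16.7 kHz.
120.05 kHz mod fs = 19.85 kHz.
19.85 kHz > fs/2 = 16.7 kHz, folds to fs − 19.85 kHz = 13.55 kHz.
112.4 kHz mod fs = 12.2 kHz.
12.2 kHz ≤ fs/2 = 16.7 kHz, appears at 12.2 kHz.
54.6 kHz mod fs = 21.2 kHz.
21.2 kHz > fs/2 = 16.7 kHz, folds to fs − 21.2 kHz = 12.2 kHz.
23.25 kHz > fs/2 = 16.7 kHz, folds to fs − 23.25 kHz = 10.15 kHz.
88.5 kHz mod fs = 21.7 kHz.
21.7 kHz > fs/2 = 16.7 kHz, folds to fs − 21.7 kHz = 11.7 kHz.
54.6 kHz and 112.4 kHz both map to 12.2 kHz.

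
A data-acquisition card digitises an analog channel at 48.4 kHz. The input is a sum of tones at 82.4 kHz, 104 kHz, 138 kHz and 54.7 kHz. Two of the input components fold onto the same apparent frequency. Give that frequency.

7.2 kHz

fs/2 = 24.2 kHz.
82.4 kHz mod fs = 34 kHz.
34 kHz > fs/2 = 24.2 kHz, folds to fs − 34 kHz = 14.4 kHz.
104 kHz mod fs = 7.2 kHz.
7.2 kHz ≤ fs/2 = 24.2 kHz, appears at 7.2 kHz.
138 kHz mod fs = 41.2 kHz.
41.2 kHz > fs/2 = 24.2 kHz, folds to fs − 41.2 kHz = 7.2 kHz.
54.7 kHz mod fs = 6.3 kHz.
6.3 kHz ≤ fs/2 = 24.2 kHz, appears at 6.3 kHz.
104 kHz and 138 kHz both map to 7.2 kHz.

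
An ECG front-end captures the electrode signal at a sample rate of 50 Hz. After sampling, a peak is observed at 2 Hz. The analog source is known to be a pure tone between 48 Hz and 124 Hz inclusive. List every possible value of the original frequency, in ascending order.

Frequencies that alias to 2 Hz are k·fs ± 2 Hz for integer k ≥ 0.
k=0: 2 Hz.
k=1: 48 Hz, 52 Hz.
k=2: 98 Hz, 102 Hz.
k=3: 148 Hz, 152 Hz.
Within [48 Hz, 124 Hz]: 48 Hz, 52 Hz, 98 Hz, 102 Hz.

48 Hz, 52 Hz, 98 Hz, 102 Hz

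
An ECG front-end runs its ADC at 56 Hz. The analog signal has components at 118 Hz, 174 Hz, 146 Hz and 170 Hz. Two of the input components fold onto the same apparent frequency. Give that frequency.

6 Hz

fs/2 = 28 Hz.
118 Hz mod fs = 6 Hz.
6 Hz ≤ fs/2 = 28 Hz, appears at 6 Hz.
174 Hz mod fs = 6 Hz.
6 Hz ≤ fs/2 = 28 Hz, appears at 6 Hz.
146 Hz mod fs = 34 Hz.
34 Hz > fs/2 = 28 Hz, folds to fs − 34 Hz = 22 Hz.
170 Hz mod fs = 2 Hz.
2 Hz ≤ fs/2 = 28 Hz, appears at 2 Hz.
118 Hz and 174 Hz both map to 6 Hz.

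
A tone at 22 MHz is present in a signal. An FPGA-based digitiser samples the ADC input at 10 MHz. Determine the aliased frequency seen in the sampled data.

22 MHz mod fs = 2 MHz.
2 MHz ≤ fs/2 = 5 MHz, appears at 2 MHz.

2 MHz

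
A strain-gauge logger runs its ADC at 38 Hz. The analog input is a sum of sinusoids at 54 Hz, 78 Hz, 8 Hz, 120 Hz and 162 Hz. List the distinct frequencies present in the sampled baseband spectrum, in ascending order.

2 Hz, 6 Hz, 8 Hz, 10 Hz, 16 Hz

fs/2 = 19 Hz.
54 Hz mod fs = 16 Hz.
16 Hz ≤ fs/2 = 19 Hz, appears at 16 Hz.
78 Hz mod fs = 2 Hz.
2 Hz ≤ fs/2 = 19 Hz, appears at 2 Hz.
8 Hz ≤ fs/2 = 19 Hz, passes unchanged.
120 Hz mod fs = 6 Hz.
6 Hz ≤ fs/2 = 19 Hz, appears at 6 Hz.
162 Hz mod fs = 10 Hz.
10 Hz ≤ fs/2 = 19 Hz, appears at 10 Hz.
Distinct values: {2 Hz, 6 Hz, 8 Hz, 10 Hz, 16 Hz}.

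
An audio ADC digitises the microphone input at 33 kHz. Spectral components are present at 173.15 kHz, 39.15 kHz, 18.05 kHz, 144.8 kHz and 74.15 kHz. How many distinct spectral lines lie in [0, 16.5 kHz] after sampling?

fs/2 = 16.5 kHz.
173.15 kHz mod fs = 8.15 kHz.
8.15 kHz ≤ fs/2 = 16.5 kHz, appears at 8.15 kHz.
39.15 kHz mod fs = 6.15 kHz.
6.15 kHz ≤ fs/2 = 16.5 kHz, appears at 6.15 kHz.
18.05 kHz > fs/2 = 16.5 kHz, folds to fs − 18.05 kHz = 14.95 kHz.
144.8 kHz mod fs = 12.8 kHz.
12.8 kHz ≤ fs/2 = 16.5 kHz, appears at 12.8 kHz.
74.15 kHz mod fs = 8.15 kHz.
8.15 kHz ≤ fs/2 = 16.5 kHz, appears at 8.15 kHz.
Distinct values: {6.15 kHz, 8.15 kHz, 12.8 kHz, 14.95 kHz} → 4.

4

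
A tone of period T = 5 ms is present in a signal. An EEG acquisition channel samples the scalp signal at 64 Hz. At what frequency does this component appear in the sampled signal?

T = 5 ms → f = 1/T = 200 Hz.
200 Hz mod fs = 8 Hz.
8 Hz ≤ fs/2 = 32 Hz, appears at 8 Hz.

8 Hz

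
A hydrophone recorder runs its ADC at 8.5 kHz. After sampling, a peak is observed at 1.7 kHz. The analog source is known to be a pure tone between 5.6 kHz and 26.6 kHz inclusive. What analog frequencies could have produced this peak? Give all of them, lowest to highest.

6.8 kHz, 10.2 kHz, 15.3 kHz, 18.7 kHz, 23.8 kHz

Frequencies that alias to 1.7 kHz are k·fs ± 1.7 kHz for integer k ≥ 0.
k=0: 1.7 kHz.
k=1: 6.8 kHz, 10.2 kHz.
k=2: 15.3 kHz, 18.7 kHz.
k=3: 23.8 kHz, 27.2 kHz.
k=4: 32.3 kHz, 35.7 kHz.
Within [5.6 kHz, 26.6 kHz]: 6.8 kHz, 10.2 kHz, 15.3 kHz, 18.7 kHz, 23.8 kHz.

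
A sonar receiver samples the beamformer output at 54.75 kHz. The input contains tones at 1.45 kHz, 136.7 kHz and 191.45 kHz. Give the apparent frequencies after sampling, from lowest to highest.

1.45 kHz, 27.2 kHz

fs/2 = 27.375 kHz.
1.45 kHz ≤ fs/2 = 27.375 kHz, passes unchanged.
136.7 kHz mod fs = 27.2 kHz.
27.2 kHz ≤ fs/2 = 27.375 kHz, appears at 27.2 kHz.
191.45 kHz mod fs = 27.2 kHz.
27.2 kHz ≤ fs/2 = 27.375 kHz, appears at 27.2 kHz.
Distinct values: {1.45 kHz, 27.2 kHz}.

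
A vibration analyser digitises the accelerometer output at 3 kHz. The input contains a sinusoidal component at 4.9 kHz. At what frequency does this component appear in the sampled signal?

4.9 kHz mod fs = 1.9 kHz.
1.9 kHz > fs/2 = 1.5 kHz, folds to fs − 1.9 kHz = 1.1 kHz.

1.1 kHz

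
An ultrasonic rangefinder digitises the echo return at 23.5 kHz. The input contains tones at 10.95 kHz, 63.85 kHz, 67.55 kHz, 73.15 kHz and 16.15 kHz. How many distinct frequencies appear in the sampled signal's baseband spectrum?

5

fs/2 = 11.75 kHz.
10.95 kHz ≤ fs/2 = 11.75 kHz, passes unchanged.
63.85 kHz mod fs = 16.85 kHz.
16.85 kHz > fs/2 = 11.75 kHz, folds to fs − 16.85 kHz = 6.65 kHz.
67.55 kHz mod fs = 20.55 kHz.
20.55 kHz > fs/2 = 11.75 kHz, folds to fs − 20.55 kHz = 2.95 kHz.
73.15 kHz mod fs = 2.65 kHz.
2.65 kHz ≤ fs/2 = 11.75 kHz, appears at 2.65 kHz.
16.15 kHz > fs/2 = 11.75 kHz, folds to fs − 16.15 kHz = 7.35 kHz.
Distinct values: {2.65 kHz, 2.95 kHz, 6.65 kHz, 7.35 kHz, 10.95 kHz} → 5.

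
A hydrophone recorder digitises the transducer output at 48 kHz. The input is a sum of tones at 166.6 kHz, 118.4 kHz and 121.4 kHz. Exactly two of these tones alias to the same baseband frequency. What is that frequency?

22.6 kHz

fs/2 = 24 kHz.
166.6 kHz mod fs = 22.6 kHz.
22.6 kHz ≤ fs/2 = 24 kHz, appears at 22.6 kHz.
118.4 kHz mod fs = 22.4 kHz.
22.4 kHz ≤ fs/2 = 24 kHz, appears at 22.4 kHz.
121.4 kHz mod fs = 25.4 kHz.
25.4 kHz > fs/2 = 24 kHz, folds to fs − 25.4 kHz = 22.6 kHz.
121.4 kHz and 166.6 kHz both map to 22.6 kHz.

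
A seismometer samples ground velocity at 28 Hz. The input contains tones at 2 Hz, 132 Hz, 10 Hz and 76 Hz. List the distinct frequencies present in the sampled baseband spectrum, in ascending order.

fs/2 = 14 Hz.
2 Hz ≤ fs/2 = 14 Hz, passes unchanged.
132 Hz mod fs = 20 Hz.
20 Hz > fs/2 = 14 Hz, folds to fs − 20 Hz = 8 Hz.
10 Hz ≤ fs/2 = 14 Hz, passes unchanged.
76 Hz mod fs = 20 Hz.
20 Hz > fs/2 = 14 Hz, folds to fs − 20 Hz = 8 Hz.
Distinct values: {2 Hz, 8 Hz, 10 Hz}.

2 Hz, 8 Hz, 10 Hz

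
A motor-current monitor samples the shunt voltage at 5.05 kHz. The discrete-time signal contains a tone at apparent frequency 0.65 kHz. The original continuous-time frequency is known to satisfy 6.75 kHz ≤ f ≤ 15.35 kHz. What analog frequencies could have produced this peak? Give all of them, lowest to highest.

9.45 kHz, 10.75 kHz, 14.5 kHz

Frequencies that alias to 0.65 kHz are k·fs ± 0.65 kHz for integer k ≥ 0.
k=0: 0.65 kHz.
k=1: 4.4 kHz, 5.7 kHz.
k=2: 9.45 kHz, 10.75 kHz.
k=3: 14.5 kHz, 15.8 kHz.
k=4: 19.55 kHz, 20.85 kHz.
Within [6.75 kHz, 15.35 kHz]: 9.45 kHz, 10.75 kHz, 14.5 kHz.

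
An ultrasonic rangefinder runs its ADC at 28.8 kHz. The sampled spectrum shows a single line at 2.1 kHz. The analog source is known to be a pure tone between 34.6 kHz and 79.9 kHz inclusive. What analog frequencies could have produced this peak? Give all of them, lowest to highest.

Frequencies that alias to 2.1 kHz are k·fs ± 2.1 kHz for integer k ≥ 0.
k=0: 2.1 kHz.
k=1: 26.7 kHz, 30.9 kHz.
k=2: 55.5 kHz, 59.7 kHz.
k=3: 84.3 kHz, 88.5 kHz.
Within [34.6 kHz, 79.9 kHz]: 55.5 kHz, 59.7 kHz.

55.5 kHz, 59.7 kHz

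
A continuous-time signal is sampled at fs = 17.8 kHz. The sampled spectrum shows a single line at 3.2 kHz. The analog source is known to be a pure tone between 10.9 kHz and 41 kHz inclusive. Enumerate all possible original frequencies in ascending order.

14.6 kHz, 21 kHz, 32.4 kHz, 38.8 kHz

Frequencies that alias to 3.2 kHz are k·fs ± 3.2 kHz for integer k ≥ 0.
k=0: 3.2 kHz.
k=1: 14.6 kHz, 21 kHz.
k=2: 32.4 kHz, 38.8 kHz.
k=3: 50.2 kHz, 56.6 kHz.
Within [10.9 kHz, 41 kHz]: 14.6 kHz, 21 kHz, 32.4 kHz, 38.8 kHz.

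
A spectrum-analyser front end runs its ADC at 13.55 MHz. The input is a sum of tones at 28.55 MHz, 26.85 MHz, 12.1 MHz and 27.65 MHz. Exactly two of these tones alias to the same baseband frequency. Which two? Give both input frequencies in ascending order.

fs/2 = 6.775 MHz.
28.55 MHz mod fs = 1.45 MHz.
1.45 MHz ≤ fs/2 = 6.775 MHz, appears at 1.45 MHz.
26.85 MHz mod fs = 13.3 MHz.
13.3 MHz > fs/2 = 6.775 MHz, folds to fs − 13.3 MHz = 0.25 MHz.
12.1 MHz > fs/2 = 6.775 MHz, folds to fs − 12.1 MHz = 1.45 MHz.
27.65 MHz mod fs = 0.55 MHz.
0.55 MHz ≤ fs/2 = 6.775 MHz, appears at 0.55 MHz.
12.1 MHz and 28.55 MHz both map to 1.45 MHz.

12.1 MHz, 28.55 MHz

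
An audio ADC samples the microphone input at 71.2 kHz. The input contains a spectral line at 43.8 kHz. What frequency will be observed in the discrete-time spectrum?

27.4 kHz

43.8 kHz > fs/2 = 35.6 kHz, folds to fs − 43.8 kHz = 27.4 kHz.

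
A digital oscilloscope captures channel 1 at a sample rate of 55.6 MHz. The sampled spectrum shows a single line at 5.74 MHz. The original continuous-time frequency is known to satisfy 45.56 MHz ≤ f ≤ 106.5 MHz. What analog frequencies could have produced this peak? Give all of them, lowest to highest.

Frequencies that alias to 5.74 MHz are k·fs ± 5.74 MHz for integer k ≥ 0.
k=0: 5.74 MHz.
k=1: 49.86 MHz, 61.34 MHz.
k=2: 105.46 MHz, 116.94 MHz.
k=3: 161.06 MHz, 172.54 MHz.
Within [45.56 MHz, 106.5 MHz]: 49.86 MHz, 61.34 MHz, 105.46 MHz.

49.86 MHz, 61.34 MHz, 105.46 MHz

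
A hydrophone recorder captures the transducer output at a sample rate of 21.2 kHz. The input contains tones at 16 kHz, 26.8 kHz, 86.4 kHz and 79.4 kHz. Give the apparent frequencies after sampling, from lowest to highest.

1.6 kHz, 5.2 kHz, 5.4 kHz, 5.6 kHz

fs/2 = 10.6 kHz.
16 kHz > fs/2 = 10.6 kHz, folds to fs − 16 kHz = 5.2 kHz.
26.8 kHz mod fs = 5.6 kHz.
5.6 kHz ≤ fs/2 = 10.6 kHz, appears at 5.6 kHz.
86.4 kHz mod fs = 1.6 kHz.
1.6 kHz ≤ fs/2 = 10.6 kHz, appears at 1.6 kHz.
79.4 kHz mod fs = 15.8 kHz.
15.8 kHz > fs/2 = 10.6 kHz, folds to fs − 15.8 kHz = 5.4 kHz.
Distinct values: {1.6 kHz, 5.2 kHz, 5.4 kHz, 5.6 kHz}.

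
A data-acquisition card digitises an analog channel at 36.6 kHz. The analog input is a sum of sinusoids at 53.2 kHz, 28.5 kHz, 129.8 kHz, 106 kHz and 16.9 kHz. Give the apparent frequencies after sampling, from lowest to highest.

fs/2 = 18.3 kHz.
53.2 kHz mod fs = 16.6 kHz.
16.6 kHz ≤ fs/2 = 18.3 kHz, appears at 16.6 kHz.
28.5 kHz > fs/2 = 18.3 kHz, folds to fs − 28.5 kHz = 8.1 kHz.
129.8 kHz mod fs = 20 kHz.
20 kHz > fs/2 = 18.3 kHz, folds to fs − 20 kHz = 16.6 kHz.
106 kHz mod fs = 32.8 kHz.
32.8 kHz > fs/2 = 18.3 kHz, folds to fs − 32.8 kHz = 3.8 kHz.
16.9 kHz ≤ fs/2 = 18.3 kHz, passes unchanged.
Distinct values: {3.8 kHz, 8.1 kHz, 16.6 kHz, 16.9 kHz}.

3.8 kHz, 8.1 kHz, 16.6 kHz, 16.9 kHz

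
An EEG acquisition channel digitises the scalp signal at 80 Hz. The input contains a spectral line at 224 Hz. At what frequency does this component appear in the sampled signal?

224 Hz mod fs = 64 Hz.
64 Hz > fs/2 = 40 Hz, folds to fs − 64 Hz = 16 Hz.

16 Hz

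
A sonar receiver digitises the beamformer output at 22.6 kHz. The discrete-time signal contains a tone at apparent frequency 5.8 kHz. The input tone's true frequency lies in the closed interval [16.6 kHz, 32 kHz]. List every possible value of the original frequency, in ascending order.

Frequencies that alias to 5.8 kHz are k·fs ± 5.8 kHz for integer k ≥ 0.
k=0: 5.8 kHz.
k=1: 16.8 kHz, 28.4 kHz.
k=2: 39.4 kHz, 51 kHz.
Within [16.6 kHz, 32 kHz]: 16.8 kHz, 28.4 kHz.

16.8 kHz, 28.4 kHz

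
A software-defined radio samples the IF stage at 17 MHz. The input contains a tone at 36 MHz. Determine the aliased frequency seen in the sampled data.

36 MHz mod fs = 2 MHz.
2 MHz ≤ fs/2 = 8.5 MHz, appears at 2 MHz.

2 MHz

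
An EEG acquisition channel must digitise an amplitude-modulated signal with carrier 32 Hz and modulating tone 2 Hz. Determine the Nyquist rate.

AM sidebands sit at fc ± fm = 30 Hz and 34 Hz.
Highest-frequency component: 34 Hz.
Nyquist rate = 2 × 34 Hz = 68 Hz.

68 Hz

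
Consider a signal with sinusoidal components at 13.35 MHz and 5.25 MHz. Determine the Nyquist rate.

26.7 MHz

Highest-frequency component: 13.35 MHz.
Nyquist rate = 2 × 13.35 MHz = 26.7 MHz.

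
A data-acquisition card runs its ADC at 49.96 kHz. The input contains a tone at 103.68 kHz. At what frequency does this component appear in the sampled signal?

103.68 kHz mod fs = 3.76 kHz.
3.76 kHz ≤ fs/2 = 24.98 kHz, appears at 3.76 kHz.

3.76 kHz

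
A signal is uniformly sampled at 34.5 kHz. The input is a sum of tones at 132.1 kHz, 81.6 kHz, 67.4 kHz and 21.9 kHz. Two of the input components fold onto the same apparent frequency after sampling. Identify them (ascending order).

fs/2 = 17.25 kHz.
132.1 kHz mod fs = 28.6 kHz.
28.6 kHz > fs/2 = 17.25 kHz, folds to fs − 28.6 kHz = 5.9 kHz.
81.6 kHz mod fs = 12.6 kHz.
12.6 kHz ≤ fs/2 = 17.25 kHz, appears at 12.6 kHz.
67.4 kHz mod fs = 32.9 kHz.
32.9 kHz > fs/2 = 17.25 kHz, folds to fs − 32.9 kHz = 1.6 kHz.
21.9 kHz > fs/2 = 17.25 kHz, folds to fs − 21.9 kHz = 12.6 kHz.
21.9 kHz and 81.6 kHz both map to 12.6 kHz.

21.9 kHz, 81.6 kHz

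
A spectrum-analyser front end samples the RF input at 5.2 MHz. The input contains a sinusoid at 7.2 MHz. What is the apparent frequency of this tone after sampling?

7.2 MHz mod fs = 2 MHz.
2 MHz ≤ fs/2 = 2.6 MHz, appears at 2 MHz.

2 MHz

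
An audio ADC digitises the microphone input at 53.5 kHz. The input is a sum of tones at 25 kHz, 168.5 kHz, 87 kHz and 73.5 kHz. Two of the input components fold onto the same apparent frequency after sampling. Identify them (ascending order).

fs/2 = 26.75 kHz.
25 kHz ≤ fs/2 = 26.75 kHz, passes unchanged.
168.5 kHz mod fs = 8 kHz.
8 kHz ≤ fs/2 = 26.75 kHz, appears at 8 kHz.
87 kHz mod fs = 33.5 kHz.
33.5 kHz > fs/2 = 26.75 kHz, folds to fs − 33.5 kHz = 20 kHz.
73.5 kHz mod fs = 20 kHz.
20 kHz ≤ fs/2 = 26.75 kHz, appears at 20 kHz.
73.5 kHz and 87 kHz both map to 20 kHz.

73.5 kHz, 87 kHz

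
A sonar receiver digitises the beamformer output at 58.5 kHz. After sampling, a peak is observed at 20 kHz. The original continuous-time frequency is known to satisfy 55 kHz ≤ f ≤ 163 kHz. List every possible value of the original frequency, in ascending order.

Frequencies that alias to 20 kHz are k·fs ± 20 kHz for integer k ≥ 0.
k=0: 20 kHz.
k=1: 38.5 kHz, 78.5 kHz.
k=2: 97 kHz, 137 kHz.
k=3: 155.5 kHz, 195.5 kHz.
k=4: 214 kHz, 254 kHz.
Within [55 kHz, 163 kHz]: 78.5 kHz, 97 kHz, 137 kHz, 155.5 kHz.

78.5 kHz, 97 kHz, 137 kHz, 155.5 kHz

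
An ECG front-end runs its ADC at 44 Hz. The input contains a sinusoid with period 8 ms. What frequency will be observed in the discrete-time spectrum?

7 Hz

T = 8 ms → f = 1/T = 125 Hz.
125 Hz mod fs = 37 Hz.
37 Hz > fs/2 = 22 Hz, folds to fs − 37 Hz = 7 Hz.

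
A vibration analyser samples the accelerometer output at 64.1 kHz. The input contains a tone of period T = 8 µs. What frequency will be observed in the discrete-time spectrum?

3.2 kHz

T = 8 µs → f = 1/T = 125 kHz.
125 kHz mod fs = 60.9 kHz.
60.9 kHz > fs/2 = 32.05 kHz, folds to fs − 60.9 kHz = 3.2 kHz.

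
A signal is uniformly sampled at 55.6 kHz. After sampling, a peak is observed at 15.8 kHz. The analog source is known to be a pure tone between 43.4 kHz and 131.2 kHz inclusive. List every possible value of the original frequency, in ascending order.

Frequencies that alias to 15.8 kHz are k·fs ± 15.8 kHz for integer k ≥ 0.
k=0: 15.8 kHz.
k=1: 39.8 kHz, 71.4 kHz.
k=2: 95.4 kHz, 127 kHz.
k=3: 151 kHz, 182.6 kHz.
Within [43.4 kHz, 131.2 kHz]: 71.4 kHz, 95.4 kHz, 127 kHz.

71.4 kHz, 95.4 kHz, 127 kHz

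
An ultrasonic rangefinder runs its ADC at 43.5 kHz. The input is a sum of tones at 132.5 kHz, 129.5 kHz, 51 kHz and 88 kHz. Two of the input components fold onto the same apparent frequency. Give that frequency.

fs/2 = 21.75 kHz.
132.5 kHz mod fs = 2 kHz.
2 kHz ≤ fs/2 = 21.75 kHz, appears at 2 kHz.
129.5 kHz mod fs = 42.5 kHz.
42.5 kHz > fs/2 = 21.75 kHz, folds to fs − 42.5 kHz = 1 kHz.
51 kHz mod fs = 7.5 kHz.
7.5 kHz ≤ fs/2 = 21.75 kHz, appears at 7.5 kHz.
88 kHz mod fs = 1 kHz.
1 kHz ≤ fs/2 = 21.75 kHz, appears at 1 kHz.
88 kHz and 129.5 kHz both map to 1 kHz.

1 kHz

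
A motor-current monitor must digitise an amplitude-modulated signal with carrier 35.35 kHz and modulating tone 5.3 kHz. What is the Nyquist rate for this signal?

AM sidebands sit at fc ± fm = 30.05 kHz and 40.65 kHz.
Highest-frequency component: 40.65 kHz.
Nyquist rate = 2 × 40.65 kHz = 81.3 kHz.

81.3 kHz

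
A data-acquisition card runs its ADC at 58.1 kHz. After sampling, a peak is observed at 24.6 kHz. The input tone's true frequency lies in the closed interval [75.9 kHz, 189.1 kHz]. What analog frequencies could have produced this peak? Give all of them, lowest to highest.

82.7 kHz, 91.6 kHz, 140.8 kHz, 149.7 kHz

Frequencies that alias to 24.6 kHz are k·fs ± 24.6 kHz for integer k ≥ 0.
k=0: 24.6 kHz.
k=1: 33.5 kHz, 82.7 kHz.
k=2: 91.6 kHz, 140.8 kHz.
k=3: 149.7 kHz, 198.9 kHz.
k=4: 207.8 kHz, 257 kHz.
Within [75.9 kHz, 189.1 kHz]: 82.7 kHz, 91.6 kHz, 140.8 kHz, 149.7 kHz.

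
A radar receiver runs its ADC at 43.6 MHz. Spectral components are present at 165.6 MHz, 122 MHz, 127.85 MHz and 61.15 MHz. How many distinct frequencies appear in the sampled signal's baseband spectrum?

3

fs/2 = 21.8 MHz.
165.6 MHz mod fs = 34.8 MHz.
34.8 MHz > fs/2 = 21.8 MHz, folds to fs − 34.8 MHz = 8.8 MHz.
122 MHz mod fs = 34.8 MHz.
34.8 MHz > fs/2 = 21.8 MHz, folds to fs − 34.8 MHz = 8.8 MHz.
127.85 MHz mod fs = 40.65 MHz.
40.65 MHz > fs/2 = 21.8 MHz, folds to fs − 40.65 MHz = 2.95 MHz.
61.15 MHz mod fs = 17.55 MHz.
17.55 MHz ≤ fs/2 = 21.8 MHz, appears at 17.55 MHz.
Distinct values: {2.95 MHz, 8.8 MHz, 17.55 MHz} → 3.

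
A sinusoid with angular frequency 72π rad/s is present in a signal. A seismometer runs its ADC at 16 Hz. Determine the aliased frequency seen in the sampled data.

4 Hz

ω = 72π rad/s → f = ω/(2π) = 36 Hz.
36 Hz mod fs = 4 Hz.
4 Hz ≤ fs/2 = 8 Hz, appears at 4 Hz.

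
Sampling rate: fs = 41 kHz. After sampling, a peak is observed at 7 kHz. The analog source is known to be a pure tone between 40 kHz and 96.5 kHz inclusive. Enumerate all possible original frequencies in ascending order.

48 kHz, 75 kHz, 89 kHz

Frequencies that alias to 7 kHz are k·fs ± 7 kHz for integer k ≥ 0.
k=0: 7 kHz.
k=1: 34 kHz, 48 kHz.
k=2: 75 kHz, 89 kHz.
k=3: 116 kHz, 130 kHz.
Within [40 kHz, 96.5 kHz]: 48 kHz, 75 kHz, 89 kHz.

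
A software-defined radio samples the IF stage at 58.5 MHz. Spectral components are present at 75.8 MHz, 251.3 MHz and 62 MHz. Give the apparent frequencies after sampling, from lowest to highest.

fs/2 = 29.25 MHz.
75.8 MHz mod fs = 17.3 MHz.
17.3 MHz ≤ fs/2 = 29.25 MHz, appears at 17.3 MHz.
251.3 MHz mod fs = 17.3 MHz.
17.3 MHz ≤ fs/2 = 29.25 MHz, appears at 17.3 MHz.
62 MHz mod fs = 3.5 MHz.
3.5 MHz ≤ fs/2 = 29.25 MHz, appears at 3.5 MHz.
Distinct values: {3.5 MHz, 17.3 MHz}.

3.5 MHz, 17.3 MHz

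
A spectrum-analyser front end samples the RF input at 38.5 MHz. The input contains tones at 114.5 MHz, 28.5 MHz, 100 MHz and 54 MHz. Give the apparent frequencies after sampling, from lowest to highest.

1 MHz, 10 MHz, 15.5 MHz

fs/2 = 19.25 MHz.
114.5 MHz mod fs = 37.5 MHz.
37.5 MHz > fs/2 = 19.25 MHz, folds to fs − 37.5 MHz = 1 MHz.
28.5 MHz > fs/2 = 19.25 MHz, folds to fs − 28.5 MHz = 10 MHz.
100 MHz mod fs = 23 MHz.
23 MHz > fs/2 = 19.25 MHz, folds to fs − 23 MHz = 15.5 MHz.
54 MHz mod fs = 15.5 MHz.
15.5 MHz ≤ fs/2 = 19.25 MHz, appears at 15.5 MHz.
Distinct values: {1 MHz, 10 MHz, 15.5 MHz}.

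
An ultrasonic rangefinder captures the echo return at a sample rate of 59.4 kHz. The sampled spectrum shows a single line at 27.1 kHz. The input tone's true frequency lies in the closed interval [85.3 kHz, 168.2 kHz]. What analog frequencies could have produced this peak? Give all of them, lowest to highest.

Frequencies that alias to 27.1 kHz are k·fs ± 27.1 kHz for integer k ≥ 0.
k=0: 27.1 kHz.
k=1: 32.3 kHz, 86.5 kHz.
k=2: 91.7 kHz, 145.9 kHz.
k=3: 151.1 kHz, 205.3 kHz.
k=4: 210.5 kHz, 264.7 kHz.
Within [85.3 kHz, 168.2 kHz]: 86.5 kHz, 91.7 kHz, 145.9 kHz, 151.1 kHz.

86.5 kHz, 91.7 kHz, 145.9 kHz, 151.1 kHz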